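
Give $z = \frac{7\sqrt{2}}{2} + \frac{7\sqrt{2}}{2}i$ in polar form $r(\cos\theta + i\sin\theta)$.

r = |z| = sqrt(a^2 + b^2) = sqrt((7*sqrt(2)/2)^2 + (7*sqrt(2)/2)^2) = sqrt(49/2 + 49/2) = sqrt(49) = 7
θ = arctan(b/a) = arctan(4.9497/4.9497) (quadrant-adjusted) = 45°
z = 7(cos 45° + i sin 45°)


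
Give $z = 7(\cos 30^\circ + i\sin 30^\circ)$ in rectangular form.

a = r cos θ = 7 * sqrt(3)/2 = 7*sqrt(3)/2
b = r sin θ = 7 * 1/2 = 7/2
z = 7*sqrt(3)/2 + (7/2)i


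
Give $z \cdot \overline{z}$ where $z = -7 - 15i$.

z * conjugate(z) = |z|^2 = a^2 + b^2
= (-7)^2 + (-15)^2 = 274


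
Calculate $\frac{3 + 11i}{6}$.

Divisor is real, so divide each part by 6:
= 1/2 + (11/6)i


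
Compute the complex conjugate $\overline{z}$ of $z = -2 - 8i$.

If z = a + bi, then conjugate(z) = a - bi
conjugate(-2 - 8i) = -2 + 8i


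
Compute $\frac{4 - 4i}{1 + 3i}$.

Multiply numerator and denominator by conjugate (1 - 3i):
= (4 - 4i)(1 - 3i) / (1^2 + 3^2)
= (-8 - 16i) / 10
Divide through by 2: (-4 - 8i) / 5
= -4/5 - (8/5)i


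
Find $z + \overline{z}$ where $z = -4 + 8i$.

z + conjugate(z) = (a + bi) + (a - bi) = 2a
= 2 * (-4) = -8


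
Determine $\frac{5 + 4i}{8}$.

Divisor is real, so divide each part by 8:
= 5/8 + (1/2)i


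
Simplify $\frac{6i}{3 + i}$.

Multiply numerator and denominator by conjugate (3 - i):
= (6i)(3 - i) / (3^2 + 1^2)
= (6 + 18i) / 10
Divide through by 2: (3 + 9i) / 5
= 3/5 + (9/5)i


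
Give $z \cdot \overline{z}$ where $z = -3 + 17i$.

z * conjugate(z) = |z|^2 = a^2 + b^2
= (-3)^2 + 17^2 = 298


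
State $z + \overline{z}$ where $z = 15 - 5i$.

z + conjugate(z) = (a + bi) + (a - bi) = 2a
= 2 * 15 = 30


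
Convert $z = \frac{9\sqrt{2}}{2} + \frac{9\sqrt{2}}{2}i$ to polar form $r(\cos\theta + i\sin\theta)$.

r = |z| = sqrt(a^2 + b^2) = sqrt((9*sqrt(2)/2)^2 + (9*sqrt(2)/2)^2) = sqrt(81/2 + 81/2) = sqrt(81) = 9
θ = arctan(b/a) = arctan(6.364/6.364) (quadrant-adjusted) = 45°
z = 9(cos 45° + i sin 45°)


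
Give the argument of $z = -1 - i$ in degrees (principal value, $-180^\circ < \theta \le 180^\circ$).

θ = arctan(b/a) = arctan(-1/-1) (quadrant-adjusted) = -135°


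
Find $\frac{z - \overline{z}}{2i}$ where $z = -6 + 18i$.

z - conjugate(z) = 2bi
(z - conjugate(z))/(2i) = 2bi/(2i) = b = 18


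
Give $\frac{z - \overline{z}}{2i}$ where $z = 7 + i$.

z - conjugate(z) = 2bi
(z - conjugate(z))/(2i) = 2bi/(2i) = b = 1


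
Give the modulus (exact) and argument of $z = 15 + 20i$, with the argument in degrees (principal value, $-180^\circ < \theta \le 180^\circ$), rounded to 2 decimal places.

|z| = sqrt(15^2 + 20^2) = 25
arg(z) = arctan(b/a) = arctan(20/15) (quadrant-adjusted) = 53.13°


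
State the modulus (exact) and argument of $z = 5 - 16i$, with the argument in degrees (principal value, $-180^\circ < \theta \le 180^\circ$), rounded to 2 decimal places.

|z| = sqrt(5^2 + (-16)^2) = sqrt(281)
arg(z) = arctan(b/a) = arctan(-16/5) (quadrant-adjusted) = -72.65°


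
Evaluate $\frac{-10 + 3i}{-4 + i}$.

Multiply numerator and denominator by conjugate (-4 - i):
= (-10 + 3i)(-4 - i) / ((-4)^2 + 1^2)
= (43 - 2i) / 17
= 43/17 - (2/17)i


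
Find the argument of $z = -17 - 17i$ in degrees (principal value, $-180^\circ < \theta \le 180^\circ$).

θ = arctan(b/a) = arctan(-17/-17) (quadrant-adjusted) = -135°


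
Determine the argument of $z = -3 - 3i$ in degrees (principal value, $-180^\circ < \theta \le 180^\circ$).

θ = arctan(b/a) = arctan(-3/-3) (quadrant-adjusted) = -135°


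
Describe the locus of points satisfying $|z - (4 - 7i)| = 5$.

|z - z0| = r describes a circle centered at z0 with radius r
Here z0 = 4 - 7i and r = 5
Locus: Circle centered at (4, -7) with radius 5


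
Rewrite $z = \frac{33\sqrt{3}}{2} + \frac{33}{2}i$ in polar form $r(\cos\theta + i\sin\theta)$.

r = |z| = sqrt(a^2 + b^2) = sqrt((33*sqrt(3)/2)^2 + (33/2)^2) = sqrt(3267/4 + 1089/4) = sqrt(1089) = 33
θ = arctan(b/a) = arctan(16.5/28.5788) (quadrant-adjusted) = 30°
z = 33(cos 30° + i sin 30°)


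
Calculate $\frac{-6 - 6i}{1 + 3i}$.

Multiply numerator and denominator by conjugate (1 - 3i):
= (-6 - 6i)(1 - 3i) / (1^2 + 3^2)
= (-24 + 12i) / 10
Divide through by 2: (-12 + 6i) / 5
= -12/5 + (6/5)i


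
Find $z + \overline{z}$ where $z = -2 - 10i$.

z + conjugate(z) = (a + bi) + (a - bi) = 2a
= 2 * (-2) = -4


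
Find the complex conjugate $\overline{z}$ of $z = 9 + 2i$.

If z = a + bi, then conjugate(z) = a - bi
conjugate(9 + 2i) = 9 - 2i


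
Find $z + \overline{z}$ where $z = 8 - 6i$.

z + conjugate(z) = (a + bi) + (a - bi) = 2a
= 2 * 8 = 16


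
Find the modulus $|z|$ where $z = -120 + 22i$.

|z| = sqrt(a^2 + b^2) = sqrt((-120)^2 + 22^2) = sqrt(14884) = 122


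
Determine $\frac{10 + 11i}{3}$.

Divisor is real, so divide each part by 3:
= 10/3 + (11/3)i


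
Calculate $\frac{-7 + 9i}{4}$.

Divisor is real, so divide each part by 4:
= -7/4 + (9/4)i


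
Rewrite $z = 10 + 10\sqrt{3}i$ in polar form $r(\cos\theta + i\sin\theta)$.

r = |z| = sqrt(a^2 + b^2) = sqrt((10)^2 + (10*sqrt(3))^2) = sqrt(100 + 300) = sqrt(400) = 20
θ = arctan(b/a) = arctan(17.3205/10) (quadrant-adjusted) = 60°
z = 20(cos 60° + i sin 60°)


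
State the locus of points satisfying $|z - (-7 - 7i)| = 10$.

|z - z0| = r describes a circle centered at z0 with radius r
Here z0 = -7 - 7i and r = 10
Locus: Circle centered at (-7, -7) with radius 10


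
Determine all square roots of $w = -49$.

|w| = 49, arg(w) = 180°
Root modulus = 49^(1/2) = 7
Root arguments: θ_k = (180° + 360°k)/2 for k = 0, 1, ..., 1
Roots: 7i, -7i


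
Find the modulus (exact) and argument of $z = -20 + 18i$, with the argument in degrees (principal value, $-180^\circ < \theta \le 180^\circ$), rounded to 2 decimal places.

|z| = sqrt((-20)^2 + 18^2) = sqrt(724)
arg(z) = arctan(b/a) = arctan(18/-20) (quadrant-adjusted) = 138.01°


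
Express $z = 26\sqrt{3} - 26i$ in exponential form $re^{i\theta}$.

r = |z| = sqrt((26*sqrt(3))^2 + (-26)^2) = sqrt(2028 + 676) = sqrt(2704) = 52
θ = arctan(b/a) = arctan(-26/45.0333) (quadrant-adjusted) = -30° = -π/6
z = 52e^(-i*π/6)


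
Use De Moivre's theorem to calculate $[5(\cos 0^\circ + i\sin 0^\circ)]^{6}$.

By De Moivre: z^n = r^n(cos(nθ) + i sin(nθ))
= 5^6(cos(6*0°) + i sin(6*0°))
= 15625(cos 0° + i sin 0°)
= 15625


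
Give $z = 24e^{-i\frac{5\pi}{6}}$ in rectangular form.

a = r cos θ = 24 * -sqrt(3)/2 = -12*sqrt(3)
b = r sin θ = 24 * -1/2 = -12
z = -12*sqrt(3) - 12i


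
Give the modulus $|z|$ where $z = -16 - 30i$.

|z| = sqrt(a^2 + b^2) = sqrt((-16)^2 + (-30)^2) = sqrt(1156) = 34


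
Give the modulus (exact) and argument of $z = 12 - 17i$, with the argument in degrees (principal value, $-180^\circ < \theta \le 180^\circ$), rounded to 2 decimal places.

|z| = sqrt(12^2 + (-17)^2) = sqrt(433)
arg(z) = arctan(b/a) = arctan(-17/12) (quadrant-adjusted) = -54.78°


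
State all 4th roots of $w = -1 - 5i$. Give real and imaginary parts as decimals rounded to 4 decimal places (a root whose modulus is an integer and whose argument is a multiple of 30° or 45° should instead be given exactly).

|w| = sqrt(26) ≈ 5.099020, arg(w) ≈ 258.690068°
Root modulus = sqrt(26)^(1/4) ≈ 1.502698
Root arguments: θ_k = (arg(w) + 360°k)/4 for k = 0, 1, ..., 3
Compute each root as (root modulus)(cos θ_k + i sin θ_k) using full-precision intermediates, then round to 4 decimal places.
Roots: 0.6428 + 1.3583i, -1.3583 + 0.6428i, -0.6428 - 1.3583i, 1.3583 - 0.6428i


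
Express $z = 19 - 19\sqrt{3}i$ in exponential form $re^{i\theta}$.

r = |z| = sqrt((19)^2 + (-19*sqrt(3))^2) = sqrt(361 + 1083) = sqrt(1444) = 38
θ = arctan(b/a) = arctan(-32.909/19) (quadrant-adjusted) = -60° = -π/3
z = 38e^(-i*π/3)


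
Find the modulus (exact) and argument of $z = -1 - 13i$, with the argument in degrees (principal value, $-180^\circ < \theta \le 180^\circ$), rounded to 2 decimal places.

|z| = sqrt((-1)^2 + (-13)^2) = sqrt(170)
arg(z) = arctan(b/a) = arctan(-13/-1) (quadrant-adjusted) = -94.40°


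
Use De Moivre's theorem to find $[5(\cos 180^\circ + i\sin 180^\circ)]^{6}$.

By De Moivre: z^n = r^n(cos(nθ) + i sin(nθ))
= 5^6(cos(6*180°) + i sin(6*180°))
= 15625(cos 0° + i sin 0°)
= 15625


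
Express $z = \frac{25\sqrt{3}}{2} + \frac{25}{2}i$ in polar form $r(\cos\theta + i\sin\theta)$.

r = |z| = sqrt(a^2 + b^2) = sqrt((25*sqrt(3)/2)^2 + (25/2)^2) = sqrt(1875/4 + 625/4) = sqrt(625) = 25
θ = arctan(b/a) = arctan(12.5/21.6506) (quadrant-adjusted) = 30°
z = 25(cos 30° + i sin 30°)


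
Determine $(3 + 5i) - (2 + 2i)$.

(3 - 2) + (5 - 2)i = 1 + 3i


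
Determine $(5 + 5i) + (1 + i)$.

(5 + 1) + (5 + 1)i = 6 + 6i


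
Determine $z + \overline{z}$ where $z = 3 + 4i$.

z + conjugate(z) = (a + bi) + (a - bi) = 2a
= 2 * 3 = 6


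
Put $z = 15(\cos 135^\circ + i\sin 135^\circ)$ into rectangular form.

a = r cos θ = 15 * -sqrt(2)/2 = -15*sqrt(2)/2
b = r sin θ = 15 * sqrt(2)/2 = 15*sqrt(2)/2
z = -15*sqrt(2)/2 + (15*sqrt(2)/2)i


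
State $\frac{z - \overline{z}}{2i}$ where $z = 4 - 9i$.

z - conjugate(z) = 2bi
(z - conjugate(z))/(2i) = 2bi/(2i) = b = -9


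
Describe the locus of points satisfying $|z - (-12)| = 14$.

|z - z0| = r describes a circle centered at z0 with radius r
Here z0 = -12 and r = 14
Locus: Circle centered at (-12, 0) with radius 14


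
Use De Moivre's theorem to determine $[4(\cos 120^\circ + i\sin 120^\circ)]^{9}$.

By De Moivre: z^n = r^n(cos(nθ) + i sin(nθ))
= 4^9(cos(9*120°) + i sin(9*120°))
= 262144(cos 0° + i sin 0°)
= 262144


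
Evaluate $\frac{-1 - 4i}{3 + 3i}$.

Multiply numerator and denominator by conjugate (3 - 3i):
= (-1 - 4i)(3 - 3i) / (3^2 + 3^2)
= (-15 - 9i) / 18
Divide through by 3: (-5 - 3i) / 6
= -5/6 - (1/2)i


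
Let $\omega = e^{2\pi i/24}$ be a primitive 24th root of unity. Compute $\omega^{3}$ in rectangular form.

ω^3 = e^(2πi·3/24) = e^(i·1π/4)
= cos(1π/4) + i sin(1π/4)
= sqrt(2)/2 + (sqrt(2)/2)i


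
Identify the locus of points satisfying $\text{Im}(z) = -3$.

Im(z) = y where z = x + yi; the equation y = -3 is satisfied by all points with that y-coordinate
Locus: Horizontal line y = -3


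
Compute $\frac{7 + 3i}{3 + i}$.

Multiply numerator and denominator by conjugate (3 - i):
= (7 + 3i)(3 - i) / (3^2 + 1^2)
= (24 + 2i) / 10
Divide through by 2: (12 + i) / 5
= 12/5 + (1/5)i


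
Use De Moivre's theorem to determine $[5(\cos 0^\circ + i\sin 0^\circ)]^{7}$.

By De Moivre: z^n = r^n(cos(nθ) + i sin(nθ))
= 5^7(cos(7*0°) + i sin(7*0°))
= 78125(cos 0° + i sin 0°)
= 78125


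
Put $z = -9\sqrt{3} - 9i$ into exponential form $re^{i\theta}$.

r = |z| = sqrt((-9*sqrt(3))^2 + (-9)^2) = sqrt(243 + 81) = sqrt(324) = 18
θ = arctan(b/a) = arctan(-9/-15.5885) (quadrant-adjusted) = -150° = -5π/6
z = 18e^(-i*5π/6)


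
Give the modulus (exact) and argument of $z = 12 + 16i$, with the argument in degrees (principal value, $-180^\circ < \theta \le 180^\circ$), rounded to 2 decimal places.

|z| = sqrt(12^2 + 16^2) = 20
arg(z) = arctan(b/a) = arctan(16/12) (quadrant-adjusted) = 53.13°


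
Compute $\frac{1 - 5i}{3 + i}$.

Multiply numerator and denominator by conjugate (3 - i):
= (1 - 5i)(3 - i) / (3^2 + 1^2)
= (-2 - 16i) / 10
Divide through by 2: (-1 - 8i) / 5
= -1/5 - (8/5)i


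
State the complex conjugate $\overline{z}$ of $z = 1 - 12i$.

If z = a + bi, then conjugate(z) = a - bi
conjugate(1 - 12i) = 1 + 12i


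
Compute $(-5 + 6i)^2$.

(a + bi)^2 = a^2 - b^2 + 2abi
= (-5)^2 - 6^2 + 2*(-5)*6i
= -11 - 60i


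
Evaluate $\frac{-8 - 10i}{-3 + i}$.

Multiply numerator and denominator by conjugate (-3 - i):
= (-8 - 10i)(-3 - i) / ((-3)^2 + 1^2)
= (14 + 38i) / 10
Divide through by 2: (7 + 19i) / 5
= 7/5 + (19/5)i


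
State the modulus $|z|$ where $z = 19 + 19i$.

|z| = sqrt(a^2 + b^2) = sqrt(19^2 + 19^2) = sqrt(722) = sqrt(722)


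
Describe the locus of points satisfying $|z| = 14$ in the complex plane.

|z| = 14 means sqrt(x^2 + y^2) = 14
This is a circle of radius 14 centered at the origin


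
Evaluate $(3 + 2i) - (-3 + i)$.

(3 - (-3)) + (2 - 1)i = 6 + i


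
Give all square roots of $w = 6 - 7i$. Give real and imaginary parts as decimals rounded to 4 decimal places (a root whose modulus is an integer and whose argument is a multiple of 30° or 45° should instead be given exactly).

|w| = sqrt(85) ≈ 9.219544, arg(w) ≈ 310.601295°
Root modulus = sqrt(85)^(1/2) ≈ 3.036370
Root arguments: θ_k = (arg(w) + 360°k)/2 for k = 0, 1, ..., 1
Compute each root as (root modulus)(cos θ_k + i sin θ_k) using full-precision intermediates, then round to 4 decimal places.
Roots: -2.7586 + 1.2688i, 2.7586 - 1.2688i


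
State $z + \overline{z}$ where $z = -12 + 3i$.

z + conjugate(z) = (a + bi) + (a - bi) = 2a
= 2 * (-12) = -24


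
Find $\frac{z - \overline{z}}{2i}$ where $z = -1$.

z - conjugate(z) = 2bi
(z - conjugate(z))/(2i) = 2bi/(2i) = b = 0


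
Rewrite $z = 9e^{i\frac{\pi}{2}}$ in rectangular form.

a = r cos θ = 9 * 0 = 0
b = r sin θ = 9 * 1 = 9
z = 9i


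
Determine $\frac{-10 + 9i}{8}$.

Divisor is real, so divide each part by 8:
= -5/4 + (9/8)i


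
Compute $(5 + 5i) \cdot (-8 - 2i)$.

(a1*a2 - b1*b2) + (a1*b2 + b1*a2)i
= (-40 - (-10)) + (-10 + (-40))i
= -30 - 50i


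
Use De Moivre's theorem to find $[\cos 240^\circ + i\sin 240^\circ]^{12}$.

By De Moivre: z^n = r^n(cos(nθ) + i sin(nθ))
= 1^12(cos(12*240°) + i sin(12*240°))
= 1(cos 0° + i sin 0°)
= 1


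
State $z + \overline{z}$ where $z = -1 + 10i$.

z + conjugate(z) = (a + bi) + (a - bi) = 2a
= 2 * (-1) = -2


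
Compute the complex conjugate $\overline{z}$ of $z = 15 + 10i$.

If z = a + bi, then conjugate(z) = a - bi
conjugate(15 + 10i) = 15 - 10i


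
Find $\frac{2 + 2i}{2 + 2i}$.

Multiply numerator and denominator by conjugate (2 - 2i):
= (2 + 2i)(2 - 2i) / (2^2 + 2^2)
= (8) / 8
= 1


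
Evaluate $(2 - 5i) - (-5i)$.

(2 - 0) + (-5 - (-5))i = 2


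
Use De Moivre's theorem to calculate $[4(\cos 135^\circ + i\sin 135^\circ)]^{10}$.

By De Moivre: z^n = r^n(cos(nθ) + i sin(nθ))
= 4^10(cos(10*135°) + i sin(10*135°))
= 1048576(cos 270° + i sin 270°)
= -1048576i


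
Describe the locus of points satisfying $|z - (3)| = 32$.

|z - z0| = r describes a circle centered at z0 with radius r
Here z0 = 3 and r = 32
Locus: Circle centered at (3, 0) with radius 32


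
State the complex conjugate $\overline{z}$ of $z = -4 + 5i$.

If z = a + bi, then conjugate(z) = a - bi
conjugate(-4 + 5i) = -4 - 5i


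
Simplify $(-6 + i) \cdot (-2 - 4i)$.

(a1*a2 - b1*b2) + (a1*b2 + b1*a2)i
= (12 - (-4)) + (24 + (-2))i
= 16 + 22i


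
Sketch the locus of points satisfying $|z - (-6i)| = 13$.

|z - z0| = r describes a circle centered at z0 with radius r
Here z0 = -6i and r = 13
Locus: Circle centered at (0, -6) with radius 13


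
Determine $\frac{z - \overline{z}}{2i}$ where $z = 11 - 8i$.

z - conjugate(z) = 2bi
(z - conjugate(z))/(2i) = 2bi/(2i) = b = -8


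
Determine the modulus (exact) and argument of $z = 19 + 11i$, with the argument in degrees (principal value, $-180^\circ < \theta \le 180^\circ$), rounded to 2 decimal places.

|z| = sqrt(19^2 + 11^2) = sqrt(482)
arg(z) = arctan(b/a) = arctan(11/19) (quadrant-adjusted) = 30.07°


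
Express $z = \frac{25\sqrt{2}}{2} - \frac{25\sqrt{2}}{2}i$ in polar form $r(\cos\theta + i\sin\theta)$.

r = |z| = sqrt(a^2 + b^2) = sqrt((25*sqrt(2)/2)^2 + (-25*sqrt(2)/2)^2) = sqrt(625/2 + 625/2) = sqrt(625) = 25
θ = arctan(b/a) = arctan(-17.6777/17.6777) (quadrant-adjusted) = 315°
z = 25(cos 315° + i sin 315°)


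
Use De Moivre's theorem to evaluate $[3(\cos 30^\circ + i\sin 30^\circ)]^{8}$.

By De Moivre: z^n = r^n(cos(nθ) + i sin(nθ))
= 3^8(cos(8*30°) + i sin(8*30°))
= 6561(cos 240° + i sin 240°)
= -6561/2 - (6561*sqrt(3)/2)i


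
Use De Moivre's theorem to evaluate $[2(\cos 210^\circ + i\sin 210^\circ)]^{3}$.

By De Moivre: z^n = r^n(cos(nθ) + i sin(nθ))
= 2^3(cos(3*210°) + i sin(3*210°))
= 8(cos 270° + i sin 270°)
= -8i


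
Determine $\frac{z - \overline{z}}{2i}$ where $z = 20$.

z - conjugate(z) = 2bi
(z - conjugate(z))/(2i) = 2bi/(2i) = b = 0


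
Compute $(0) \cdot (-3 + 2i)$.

(a1*a2 - b1*b2) + (a1*b2 + b1*a2)i
= (0 - 0) + (0 + 0)i
= 0


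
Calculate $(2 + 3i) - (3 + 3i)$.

(2 - 3) + (3 - 3)i = -1


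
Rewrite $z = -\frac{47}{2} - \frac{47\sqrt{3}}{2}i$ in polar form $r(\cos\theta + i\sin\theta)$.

r = |z| = sqrt(a^2 + b^2) = sqrt((-47/2)^2 + (-47*sqrt(3)/2)^2) = sqrt(2209/4 + 6627/4) = sqrt(2209) = 47
θ = arctan(b/a) = arctan(-40.7032/-23.5) (quadrant-adjusted) = 240°
z = 47(cos 240° + i sin 240°)


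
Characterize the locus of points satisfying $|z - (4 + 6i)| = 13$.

|z - z0| = r describes a circle centered at z0 with radius r
Here z0 = 4 + 6i and r = 13
Locus: Circle centered at (4, 6) with radius 13


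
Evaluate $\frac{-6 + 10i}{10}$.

Divisor is real, so divide each part by 10:
= -3/5 + i


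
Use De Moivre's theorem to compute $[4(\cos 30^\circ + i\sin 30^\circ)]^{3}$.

By De Moivre: z^n = r^n(cos(nθ) + i sin(nθ))
= 4^3(cos(3*30°) + i sin(3*30°))
= 64(cos 90° + i sin 90°)
= 64i


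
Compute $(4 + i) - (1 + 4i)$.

(4 - 1) + (1 - 4)i = 3 - 3i


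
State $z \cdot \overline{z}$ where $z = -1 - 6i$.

z * conjugate(z) = |z|^2 = a^2 + b^2
= (-1)^2 + (-6)^2 = 37


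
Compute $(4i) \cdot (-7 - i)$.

(a1*a2 - b1*b2) + (a1*b2 + b1*a2)i
= (0 - (-4)) + (0 + (-28))i
= 4 - 28i


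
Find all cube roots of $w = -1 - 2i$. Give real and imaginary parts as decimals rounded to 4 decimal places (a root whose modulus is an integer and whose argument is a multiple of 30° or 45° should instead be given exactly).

|w| = sqrt(5) ≈ 2.236068, arg(w) ≈ 243.434949°
Root modulus = sqrt(5)^(1/3) ≈ 1.307660
Root arguments: θ_k = (arg(w) + 360°k)/3 for k = 0, 1, ..., 2
Compute each root as (root modulus)(cos θ_k + i sin θ_k) using full-precision intermediates, then round to 4 decimal places.
Roots: 0.2013 + 1.2921i, -1.2196 - 0.4717i, 1.0183 - 0.8204i


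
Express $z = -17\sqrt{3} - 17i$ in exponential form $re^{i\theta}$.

r = |z| = sqrt((-17*sqrt(3))^2 + (-17)^2) = sqrt(867 + 289) = sqrt(1156) = 34
θ = arctan(b/a) = arctan(-17/-29.4449) (quadrant-adjusted) = -150° = -5π/6
z = 34e^(-i*5π/6)


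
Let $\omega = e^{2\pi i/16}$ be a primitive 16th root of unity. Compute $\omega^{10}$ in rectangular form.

ω^10 = e^(2πi·10/16) = e^(i·5π/4)
= cos(5π/4) + i sin(5π/4)
= -sqrt(2)/2 - (sqrt(2)/2)i


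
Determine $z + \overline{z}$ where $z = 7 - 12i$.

z + conjugate(z) = (a + bi) + (a - bi) = 2a
= 2 * 7 = 14


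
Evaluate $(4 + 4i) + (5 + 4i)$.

(4 + 5) + (4 + 4)i = 9 + 8i


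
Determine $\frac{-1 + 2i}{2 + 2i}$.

Multiply numerator and denominator by conjugate (2 - 2i):
= (-1 + 2i)(2 - 2i) / (2^2 + 2^2)
= (2 + 6i) / 8
Divide through by 2: (1 + 3i) / 4
= 1/4 + (3/4)i


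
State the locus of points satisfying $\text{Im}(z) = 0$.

Im(z) = y where z = x + yi; the equation y = 0 is satisfied by all points with that y-coordinate
Locus: Horizontal line y = 0


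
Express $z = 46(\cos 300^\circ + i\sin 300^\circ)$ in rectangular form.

a = r cos θ = 46 * 1/2 = 23
b = r sin θ = 46 * -sqrt(3)/2 = -23*sqrt(3)
z = 23 - 23*sqrt(3)i


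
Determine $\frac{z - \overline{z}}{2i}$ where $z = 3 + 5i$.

z - conjugate(z) = 2bi
(z - conjugate(z))/(2i) = 2bi/(2i) = b = 5


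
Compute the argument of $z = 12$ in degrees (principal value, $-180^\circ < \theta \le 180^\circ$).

b = 0 and a > 0, so z lies on the positive real axis: θ = 0°


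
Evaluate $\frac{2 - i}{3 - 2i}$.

Multiply numerator and denominator by conjugate (3 + 2i):
= (2 - i)(3 + 2i) / (3^2 + (-2)^2)
= (8 + i) / 13
= 8/13 + (1/13)i


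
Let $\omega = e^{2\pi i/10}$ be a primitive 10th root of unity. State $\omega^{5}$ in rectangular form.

ω^5 = e^(2πi·5/10) = e^(i·1π)
= cos(1π) + i sin(1π)
= -1


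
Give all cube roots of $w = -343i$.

|w| = 343, arg(w) = 270°
Root modulus = 343^(1/3) = 7
Root arguments: θ_k = (270° + 360°k)/3 for k = 0, 1, ..., 2
Roots: 7i, -7*sqrt(3)/2 - (7/2)i, 7*sqrt(3)/2 - (7/2)i


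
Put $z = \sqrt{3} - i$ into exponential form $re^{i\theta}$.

r = |z| = sqrt((sqrt(3))^2 + (-1)^2) = sqrt(3 + 1) = sqrt(4) = 2
θ = arctan(b/a) = arctan(-1/1.7321) (quadrant-adjusted) = -30° = -π/6
z = 2e^(-i*π/6)


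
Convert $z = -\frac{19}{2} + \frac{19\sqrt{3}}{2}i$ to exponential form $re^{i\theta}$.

r = |z| = sqrt((-19/2)^2 + (19*sqrt(3)/2)^2) = sqrt(361/4 + 1083/4) = sqrt(361) = 19
θ = arctan(b/a) = arctan(16.4545/-9.5) (quadrant-adjusted) = 120° = 2π/3
z = 19e^(i*2π/3)


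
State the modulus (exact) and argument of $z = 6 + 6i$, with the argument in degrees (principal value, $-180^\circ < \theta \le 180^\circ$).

|z| = sqrt(6^2 + 6^2) = sqrt(72)
arg(z) = arctan(b/a) = arctan(6/6) (quadrant-adjusted) = 45°


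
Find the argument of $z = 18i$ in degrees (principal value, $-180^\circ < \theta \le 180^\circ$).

a = 0 and b > 0, so z lies on the positive imaginary axis: θ = 90°


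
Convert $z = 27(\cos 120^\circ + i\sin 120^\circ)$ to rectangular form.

a = r cos θ = 27 * -1/2 = -27/2
b = r sin θ = 27 * sqrt(3)/2 = 27*sqrt(3)/2
z = -27/2 + (27*sqrt(3)/2)i


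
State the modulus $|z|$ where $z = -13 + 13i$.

|z| = sqrt(a^2 + b^2) = sqrt((-13)^2 + 13^2) = sqrt(338) = sqrt(338)


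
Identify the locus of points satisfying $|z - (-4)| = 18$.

|z - z0| = r describes a circle centered at z0 with radius r
Here z0 = -4 and r = 18
Locus: Circle centered at (-4, 0) with radius 18


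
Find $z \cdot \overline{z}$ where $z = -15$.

z * conjugate(z) = |z|^2 = a^2 + b^2
= (-15)^2 + 0^2 = 225


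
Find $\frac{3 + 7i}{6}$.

Divisor is real, so divide each part by 6:
= 1/2 + (7/6)i


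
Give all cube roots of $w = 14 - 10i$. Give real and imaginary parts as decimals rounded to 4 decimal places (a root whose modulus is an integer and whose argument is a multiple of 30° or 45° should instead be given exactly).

|w| = sqrt(296) ≈ 17.204651, arg(w) ≈ 324.462322°
Root modulus = sqrt(296)^(1/3) ≈ 2.581558
Root arguments: θ_k = (arg(w) + 360°k)/3 for k = 0, 1, ..., 2
Compute each root as (root modulus)(cos θ_k + i sin θ_k) using full-precision intermediates, then round to 4 decimal places.
Roots: -0.8043 + 2.4531i, -1.7222 - 1.9231i, 2.5266 - 0.5299i


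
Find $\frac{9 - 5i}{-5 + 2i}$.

Multiply numerator and denominator by conjugate (-5 - 2i):
= (9 - 5i)(-5 - 2i) / ((-5)^2 + 2^2)
= (-55 + 7i) / 29
= -55/29 + (7/29)i


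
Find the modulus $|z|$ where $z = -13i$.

|z| = sqrt(a^2 + b^2) = sqrt(0^2 + (-13)^2) = sqrt(169) = 13


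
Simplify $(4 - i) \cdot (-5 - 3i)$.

(a1*a2 - b1*b2) + (a1*b2 + b1*a2)i
= (-20 - 3) + (-12 + 5)i
= -23 - 7i


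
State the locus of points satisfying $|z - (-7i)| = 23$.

|z - z0| = r describes a circle centered at z0 with radius r
Here z0 = -7i and r = 23
Locus: Circle centered at (0, -7) with radius 23


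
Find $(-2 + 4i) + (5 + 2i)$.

(-2 + 5) + (4 + 2)i = 3 + 6i


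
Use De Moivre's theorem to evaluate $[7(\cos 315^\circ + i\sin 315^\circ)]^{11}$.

By De Moivre: z^n = r^n(cos(nθ) + i sin(nθ))
= 7^11(cos(11*315°) + i sin(11*315°))
= 1977326743(cos 225° + i sin 225°)
= -1977326743*sqrt(2)/2 - (1977326743*sqrt(2)/2)i


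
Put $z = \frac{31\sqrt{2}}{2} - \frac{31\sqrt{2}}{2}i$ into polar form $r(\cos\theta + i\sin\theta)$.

r = |z| = sqrt(a^2 + b^2) = sqrt((31*sqrt(2)/2)^2 + (-31*sqrt(2)/2)^2) = sqrt(961/2 + 961/2) = sqrt(961) = 31
θ = arctan(b/a) = arctan(-21.9203/21.9203) (quadrant-adjusted) = 315°
z = 31(cos 315° + i sin 315°)


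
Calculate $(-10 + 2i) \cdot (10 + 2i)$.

(a1*a2 - b1*b2) + (a1*b2 + b1*a2)i
= (-100 - 4) + (-20 + 20)i
= -104


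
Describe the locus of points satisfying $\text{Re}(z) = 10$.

Re(z) = x where z = x + yi; the equation x = 10 is satisfied by all points with that x-coordinate
Locus: Vertical line x = 10


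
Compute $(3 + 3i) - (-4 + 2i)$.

(3 - (-4)) + (3 - 2)i = 7 + i


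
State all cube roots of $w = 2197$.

|w| = 2197, arg(w) = 0°
Root modulus = 2197^(1/3) = 13
Root arguments: θ_k = (0° + 360°k)/3 for k = 0, 1, ..., 2
Roots: 13, -13/2 + (13*sqrt(3)/2)i, -13/2 - (13*sqrt(3)/2)i


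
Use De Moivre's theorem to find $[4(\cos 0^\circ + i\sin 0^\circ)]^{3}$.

By De Moivre: z^n = r^n(cos(nθ) + i sin(nθ))
= 4^3(cos(3*0°) + i sin(3*0°))
= 64(cos 0° + i sin 0°)
= 64


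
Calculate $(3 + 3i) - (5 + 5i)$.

(3 - 5) + (3 - 5)i = -2 - 2i


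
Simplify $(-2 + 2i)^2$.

(a + bi)^2 = a^2 - b^2 + 2abi
= (-2)^2 - 2^2 + 2*(-2)*2i
= -8i


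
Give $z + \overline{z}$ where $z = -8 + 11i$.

z + conjugate(z) = (a + bi) + (a - bi) = 2a
= 2 * (-8) = -16


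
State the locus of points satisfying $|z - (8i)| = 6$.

|z - z0| = r describes a circle centered at z0 with radius r
Here z0 = 8i and r = 6
Locus: Circle centered at (0, 8) with radius 6


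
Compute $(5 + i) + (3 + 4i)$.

(5 + 3) + (1 + 4)i = 8 + 5i


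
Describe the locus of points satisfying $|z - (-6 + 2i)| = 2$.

|z - z0| = r describes a circle centered at z0 with radius r
Here z0 = -6 + 2i and r = 2
Locus: Circle centered at (-6, 2) with radius 2


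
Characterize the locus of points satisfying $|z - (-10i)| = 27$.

|z - z0| = r describes a circle centered at z0 with radius r
Here z0 = -10i and r = 27
Locus: Circle centered at (0, -10) with radius 27


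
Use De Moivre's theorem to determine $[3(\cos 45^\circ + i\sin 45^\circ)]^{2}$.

By De Moivre: z^n = r^n(cos(nθ) + i sin(nθ))
= 3^2(cos(2*45°) + i sin(2*45°))
= 9(cos 90° + i sin 90°)
= 9i


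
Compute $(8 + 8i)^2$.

(a + bi)^2 = a^2 - b^2 + 2abi
= 8^2 - 8^2 + 2*8*8i
= 128i


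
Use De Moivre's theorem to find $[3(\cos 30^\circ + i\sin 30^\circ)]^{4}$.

By De Moivre: z^n = r^n(cos(nθ) + i sin(nθ))
= 3^4(cos(4*30°) + i sin(4*30°))
= 81(cos 120° + i sin 120°)
= -81/2 + (81*sqrt(3)/2)i


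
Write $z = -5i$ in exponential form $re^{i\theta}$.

r = |z| = sqrt((0)^2 + (-5)^2) = sqrt(0 + 25) = sqrt(25) = 5
a = 0 and b < 0, so z lies on the negative imaginary axis: θ = -90° = -π/2
z = 5e^(-i*π/2)


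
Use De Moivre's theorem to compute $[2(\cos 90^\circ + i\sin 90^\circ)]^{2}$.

By De Moivre: z^n = r^n(cos(nθ) + i sin(nθ))
= 2^2(cos(2*90°) + i sin(2*90°))
= 4(cos 180° + i sin 180°)
= -4


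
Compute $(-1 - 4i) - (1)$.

(-1 - 1) + (-4 - 0)i = -2 - 4i


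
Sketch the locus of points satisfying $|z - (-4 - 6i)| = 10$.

|z - z0| = r describes a circle centered at z0 with radius r
Here z0 = -4 - 6i and r = 10
Locus: Circle centered at (-4, -6) with radius 10


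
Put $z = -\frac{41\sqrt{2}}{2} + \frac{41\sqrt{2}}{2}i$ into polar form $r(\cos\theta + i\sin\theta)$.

r = |z| = sqrt(a^2 + b^2) = sqrt((-41*sqrt(2)/2)^2 + (41*sqrt(2)/2)^2) = sqrt(1681/2 + 1681/2) = sqrt(1681) = 41
θ = arctan(b/a) = arctan(28.9914/-28.9914) (quadrant-adjusted) = 135°
z = 41(cos 135° + i sin 135°)


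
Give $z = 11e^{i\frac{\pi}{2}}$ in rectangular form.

a = r cos θ = 11 * 0 = 0
b = r sin θ = 11 * 1 = 11
z = 11i


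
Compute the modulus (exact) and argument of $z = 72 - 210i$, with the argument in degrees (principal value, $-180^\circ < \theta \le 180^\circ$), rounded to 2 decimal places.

|z| = sqrt(72^2 + (-210)^2) = 222
arg(z) = arctan(b/a) = arctan(-210/72) (quadrant-adjusted) = -71.08°


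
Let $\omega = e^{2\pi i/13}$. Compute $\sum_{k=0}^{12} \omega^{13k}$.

Since 13 divides 13, ω^13 = (ω^13)^1 = 1^1 = 1, so every term is 1.
Sum = 13 · 1 = 13


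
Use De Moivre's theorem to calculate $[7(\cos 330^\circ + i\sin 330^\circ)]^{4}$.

By De Moivre: z^n = r^n(cos(nθ) + i sin(nθ))
= 7^4(cos(4*330°) + i sin(4*330°))
= 2401(cos 240° + i sin 240°)
= -2401/2 - (2401*sqrt(3)/2)i


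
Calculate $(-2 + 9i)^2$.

(a + bi)^2 = a^2 - b^2 + 2abi
= (-2)^2 - 9^2 + 2*(-2)*9i
= -77 - 36i


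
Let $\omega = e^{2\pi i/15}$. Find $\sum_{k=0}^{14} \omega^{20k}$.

Let ζ = ω^20 = e^(2πi·20/15). Since 15 ∤ 20, ζ ≠ 1.
Sum = Σ_{k=0}^{14} ζ^k = (ζ^15 - 1)/(ζ - 1) = (ω^{20·15} - 1)/(ζ - 1) = (1 - 1)/(ζ - 1) = 0


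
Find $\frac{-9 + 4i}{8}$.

Divisor is real, so divide each part by 8:
= -9/8 + (1/2)i


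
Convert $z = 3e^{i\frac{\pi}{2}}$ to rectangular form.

a = r cos θ = 3 * 0 = 0
b = r sin θ = 3 * 1 = 3
z = 3i


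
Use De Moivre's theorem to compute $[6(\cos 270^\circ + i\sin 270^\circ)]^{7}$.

By De Moivre: z^n = r^n(cos(nθ) + i sin(nθ))
= 6^7(cos(7*270°) + i sin(7*270°))
= 279936(cos 90° + i sin 90°)
= 279936i


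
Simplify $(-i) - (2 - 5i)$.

(0 - 2) + (-1 - (-5))i = -2 + 4i


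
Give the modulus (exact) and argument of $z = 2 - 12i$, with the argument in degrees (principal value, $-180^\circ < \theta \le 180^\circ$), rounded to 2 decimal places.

|z| = sqrt(2^2 + (-12)^2) = sqrt(148)
arg(z) = arctan(b/a) = arctan(-12/2) (quadrant-adjusted) = -80.54°


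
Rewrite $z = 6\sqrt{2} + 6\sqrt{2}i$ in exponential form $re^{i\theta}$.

r = |z| = sqrt((6*sqrt(2))^2 + (6*sqrt(2))^2) = sqrt(72 + 72) = sqrt(144) = 12
θ = arctan(b/a) = arctan(8.4853/8.4853) (quadrant-adjusted) = 45° = π/4
z = 12e^(i*π/4)


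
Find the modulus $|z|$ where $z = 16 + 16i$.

|z| = sqrt(a^2 + b^2) = sqrt(16^2 + 16^2) = sqrt(512) = sqrt(512)


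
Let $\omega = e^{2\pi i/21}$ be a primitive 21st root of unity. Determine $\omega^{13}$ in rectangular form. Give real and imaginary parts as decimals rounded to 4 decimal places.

ω^13 = e^(2πi·13/21) = e^(i·26π/21)
= cos(26π/21) + i sin(26π/21)
= -0.7331 - 0.6802i


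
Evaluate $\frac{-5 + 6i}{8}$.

Divisor is real, so divide each part by 8:
= -5/8 + (3/4)i


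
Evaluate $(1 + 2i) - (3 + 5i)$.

(1 - 3) + (2 - 5)i = -2 - 3i


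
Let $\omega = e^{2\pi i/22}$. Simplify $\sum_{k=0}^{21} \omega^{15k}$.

Let ζ = ω^15 = e^(2πi·15/22). Since 22 ∤ 15, ζ ≠ 1.
Sum = Σ_{k=0}^{21} ζ^k = (ζ^22 - 1)/(ζ - 1) = (ω^{15·22} - 1)/(ζ - 1) = (1 - 1)/(ζ - 1) = 0


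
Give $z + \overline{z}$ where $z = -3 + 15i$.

z + conjugate(z) = (a + bi) + (a - bi) = 2a
= 2 * (-3) = -6


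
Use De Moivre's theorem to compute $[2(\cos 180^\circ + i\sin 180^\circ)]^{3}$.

By De Moivre: z^n = r^n(cos(nθ) + i sin(nθ))
= 2^3(cos(3*180°) + i sin(3*180°))
= 8(cos 180° + i sin 180°)
= -8


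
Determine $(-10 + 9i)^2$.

(a + bi)^2 = a^2 - b^2 + 2abi
= (-10)^2 - 9^2 + 2*(-10)*9i
= 19 - 180i


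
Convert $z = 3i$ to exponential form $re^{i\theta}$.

r = |z| = sqrt((0)^2 + (3)^2) = sqrt(0 + 9) = sqrt(9) = 3
a = 0 and b > 0, so z lies on the positive imaginary axis: θ = 90° = π/2
z = 3e^(i*π/2)


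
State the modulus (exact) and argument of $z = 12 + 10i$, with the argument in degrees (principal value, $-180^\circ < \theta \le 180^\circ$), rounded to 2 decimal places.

|z| = sqrt(12^2 + 10^2) = sqrt(244)
arg(z) = arctan(b/a) = arctan(10/12) (quadrant-adjusted) = 39.81°


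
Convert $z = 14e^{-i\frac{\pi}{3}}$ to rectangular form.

a = r cos θ = 14 * 1/2 = 7
b = r sin θ = 14 * -sqrt(3)/2 = -7*sqrt(3)
z = 7 - 7*sqrt(3)i


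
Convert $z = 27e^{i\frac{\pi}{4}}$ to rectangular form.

a = r cos θ = 27 * sqrt(2)/2 = 27*sqrt(2)/2
b = r sin θ = 27 * sqrt(2)/2 = 27*sqrt(2)/2
z = 27*sqrt(2)/2 + (27*sqrt(2)/2)i


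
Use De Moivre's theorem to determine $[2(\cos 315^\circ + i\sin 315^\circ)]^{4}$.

By De Moivre: z^n = r^n(cos(nθ) + i sin(nθ))
= 2^4(cos(4*315°) + i sin(4*315°))
= 16(cos 180° + i sin 180°)
= -16


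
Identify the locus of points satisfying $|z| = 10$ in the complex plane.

|z| = 10 means sqrt(x^2 + y^2) = 10
This is a circle of radius 10 centered at the origin


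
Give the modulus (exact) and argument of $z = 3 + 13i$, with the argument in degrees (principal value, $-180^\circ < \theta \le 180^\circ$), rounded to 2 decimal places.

|z| = sqrt(3^2 + 13^2) = sqrt(178)
arg(z) = arctan(b/a) = arctan(13/3) (quadrant-adjusted) = 77.01°


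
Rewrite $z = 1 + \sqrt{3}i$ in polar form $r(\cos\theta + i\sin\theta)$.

r = |z| = sqrt(a^2 + b^2) = sqrt((1)^2 + (sqrt(3))^2) = sqrt(1 + 3) = sqrt(4) = 2
θ = arctan(b/a) = arctan(1.7321/1) (quadrant-adjusted) = 60°
z = 2(cos 60° + i sin 60°)


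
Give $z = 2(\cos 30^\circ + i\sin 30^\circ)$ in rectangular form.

a = r cos θ = 2 * sqrt(3)/2 = sqrt(3)
b = r sin θ = 2 * 1/2 = 1
z = sqrt(3) + i


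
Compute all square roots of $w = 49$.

|w| = 49, arg(w) = 0°
Root modulus = 49^(1/2) = 7
Root arguments: θ_k = (0° + 360°k)/2 for k = 0, 1, ..., 1
Roots: 7, -7


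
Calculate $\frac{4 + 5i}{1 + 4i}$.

Multiply numerator and denominator by conjugate (1 - 4i):
= (4 + 5i)(1 - 4i) / (1^2 + 4^2)
= (24 - 11i) / 17
= 24/17 - (11/17)i


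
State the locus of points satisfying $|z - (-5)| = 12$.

|z - z0| = r describes a circle centered at z0 with radius r
Here z0 = -5 and r = 12
Locus: Circle centered at (-5, 0) with radius 12


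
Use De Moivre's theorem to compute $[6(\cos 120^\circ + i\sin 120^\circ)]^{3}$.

By De Moivre: z^n = r^n(cos(nθ) + i sin(nθ))
= 6^3(cos(3*120°) + i sin(3*120°))
= 216(cos 0° + i sin 0°)
= 216


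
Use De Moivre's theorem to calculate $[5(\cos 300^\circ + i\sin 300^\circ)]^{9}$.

By De Moivre: z^n = r^n(cos(nθ) + i sin(nθ))
= 5^9(cos(9*300°) + i sin(9*300°))
= 1953125(cos 180° + i sin 180°)
= -1953125


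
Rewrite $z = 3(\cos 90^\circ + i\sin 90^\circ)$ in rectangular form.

a = r cos θ = 3 * 0 = 0
b = r sin θ = 3 * 1 = 3
z = 3i


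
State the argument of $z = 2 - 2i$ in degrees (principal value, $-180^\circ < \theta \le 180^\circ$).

θ = arctan(b/a) = arctan(-2/2) (quadrant-adjusted) = -45°


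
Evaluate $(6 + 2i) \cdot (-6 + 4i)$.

(a1*a2 - b1*b2) + (a1*b2 + b1*a2)i
= (-36 - 8) + (24 + (-12))i
= -44 + 12i


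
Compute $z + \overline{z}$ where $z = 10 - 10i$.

z + conjugate(z) = (a + bi) + (a - bi) = 2a
= 2 * 10 = 20


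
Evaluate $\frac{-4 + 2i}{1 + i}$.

Multiply numerator and denominator by conjugate (1 - i):
= (-4 + 2i)(1 - i) / (1^2 + 1^2)
= (-2 + 6i) / 2
= -1 + 3i


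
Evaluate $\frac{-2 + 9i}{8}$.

Divisor is real, so divide each part by 8:
= -1/4 + (9/8)i


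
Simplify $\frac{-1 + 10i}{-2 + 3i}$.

Multiply numerator and denominator by conjugate (-2 - 3i):
= (-1 + 10i)(-2 - 3i) / ((-2)^2 + 3^2)
= (32 - 17i) / 13
= 32/13 - (17/13)i


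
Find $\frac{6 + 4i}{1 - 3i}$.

Multiply numerator and denominator by conjugate (1 + 3i):
= (6 + 4i)(1 + 3i) / (1^2 + (-3)^2)
= (-6 + 22i) / 10
Divide through by 2: (-3 + 11i) / 5
= -3/5 + (11/5)i


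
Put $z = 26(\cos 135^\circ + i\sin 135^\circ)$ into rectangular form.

a = r cos θ = 26 * -sqrt(2)/2 = -13*sqrt(2)
b = r sin θ = 26 * sqrt(2)/2 = 13*sqrt(2)
z = -13*sqrt(2) + 13*sqrt(2)i


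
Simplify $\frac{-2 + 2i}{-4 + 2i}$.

Multiply numerator and denominator by conjugate (-4 - 2i):
= (-2 + 2i)(-4 - 2i) / ((-4)^2 + 2^2)
= (12 - 4i) / 20
Divide through by 4: (3 - i) / 5
= 3/5 - (1/5)i


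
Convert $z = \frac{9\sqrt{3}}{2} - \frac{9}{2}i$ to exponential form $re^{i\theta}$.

r = |z| = sqrt((9*sqrt(3)/2)^2 + (-9/2)^2) = sqrt(243/4 + 81/4) = sqrt(81) = 9
θ = arctan(b/a) = arctan(-4.5/7.7942) (quadrant-adjusted) = -30° = -π/6
z = 9e^(-i*π/6)


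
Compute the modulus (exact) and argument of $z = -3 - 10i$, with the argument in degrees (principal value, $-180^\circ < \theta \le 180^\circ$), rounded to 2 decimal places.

|z| = sqrt((-3)^2 + (-10)^2) = sqrt(109)
arg(z) = arctan(b/a) = arctan(-10/-3) (quadrant-adjusted) = -106.70°


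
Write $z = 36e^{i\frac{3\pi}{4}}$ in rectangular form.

a = r cos θ = 36 * -sqrt(2)/2 = -18*sqrt(2)
b = r sin θ = 36 * sqrt(2)/2 = 18*sqrt(2)
z = -18*sqrt(2) + 18*sqrt(2)i


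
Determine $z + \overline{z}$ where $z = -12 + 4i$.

z + conjugate(z) = (a + bi) + (a - bi) = 2a
= 2 * (-12) = -24


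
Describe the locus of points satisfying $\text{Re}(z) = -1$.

Re(z) = x where z = x + yi; the equation x = -1 is satisfied by all points with that x-coordinate
Locus: Vertical line x = -1


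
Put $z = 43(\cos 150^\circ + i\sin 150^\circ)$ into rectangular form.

a = r cos θ = 43 * -sqrt(3)/2 = -43*sqrt(3)/2
b = r sin θ = 43 * 1/2 = 43/2
z = -43*sqrt(3)/2 + (43/2)i


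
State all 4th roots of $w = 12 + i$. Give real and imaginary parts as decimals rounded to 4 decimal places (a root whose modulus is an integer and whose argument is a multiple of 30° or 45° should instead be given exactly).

|w| = sqrt(145) ≈ 12.041595, arg(w) ≈ 4.763642°
Root modulus = sqrt(145)^(1/4) ≈ 1.862820
Root arguments: θ_k = (arg(w) + 360°k)/4 for k = 0, 1, ..., 3
Compute each root as (root modulus)(cos θ_k + i sin θ_k) using full-precision intermediates, then round to 4 decimal places.
Roots: 1.8624 + 0.0387i, -0.0387 + 1.8624i, -1.8624 - 0.0387i, 0.0387 - 1.8624i


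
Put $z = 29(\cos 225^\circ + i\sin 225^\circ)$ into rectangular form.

a = r cos θ = 29 * -sqrt(2)/2 = -29*sqrt(2)/2
b = r sin θ = 29 * -sqrt(2)/2 = -29*sqrt(2)/2
z = -29*sqrt(2)/2 - (29*sqrt(2)/2)i


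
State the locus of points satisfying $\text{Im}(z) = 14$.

Im(z) = y where z = x + yi; the equation y = 14 is satisfied by all points with that y-coordinate
Locus: Horizontal line y = 14


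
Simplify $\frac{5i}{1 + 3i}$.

Multiply numerator and denominator by conjugate (1 - 3i):
= (5i)(1 - 3i) / (1^2 + 3^2)
= (15 + 5i) / 10
Divide through by 5: (3 + i) / 2
= 3/2 + (1/2)i


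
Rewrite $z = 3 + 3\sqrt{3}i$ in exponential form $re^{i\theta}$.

r = |z| = sqrt((3)^2 + (3*sqrt(3))^2) = sqrt(9 + 27) = sqrt(36) = 6
θ = arctan(b/a) = arctan(5.1962/3) (quadrant-adjusted) = 60° = π/3
z = 6e^(i*π/3)


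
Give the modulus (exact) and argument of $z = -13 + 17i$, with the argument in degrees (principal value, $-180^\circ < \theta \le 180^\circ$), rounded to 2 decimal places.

|z| = sqrt((-13)^2 + 17^2) = sqrt(458)
arg(z) = arctan(b/a) = arctan(17/-13) (quadrant-adjusted) = 127.41°


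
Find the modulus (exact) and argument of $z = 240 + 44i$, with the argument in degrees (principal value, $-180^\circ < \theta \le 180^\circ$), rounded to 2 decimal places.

|z| = sqrt(240^2 + 44^2) = 244
arg(z) = arctan(b/a) = arctan(44/240) (quadrant-adjusted) = 10.39°


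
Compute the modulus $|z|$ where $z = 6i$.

|z| = sqrt(a^2 + b^2) = sqrt(0^2 + 6^2) = sqrt(36) = 6


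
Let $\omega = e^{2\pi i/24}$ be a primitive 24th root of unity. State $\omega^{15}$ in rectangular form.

ω^15 = e^(2πi·15/24) = e^(i·5π/4)
= cos(5π/4) + i sin(5π/4)
= -sqrt(2)/2 - (sqrt(2)/2)i


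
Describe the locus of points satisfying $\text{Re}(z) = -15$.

Re(z) = x where z = x + yi; the equation x = -15 is satisfied by all points with that x-coordinate
Locus: Vertical line x = -15


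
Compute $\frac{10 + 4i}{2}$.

Divisor is real, so divide each part by 2:
= 5 + 2i


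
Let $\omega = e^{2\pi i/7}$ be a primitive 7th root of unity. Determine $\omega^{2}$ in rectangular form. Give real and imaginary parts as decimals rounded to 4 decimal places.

ω^2 = e^(2πi·2/7) = e^(i·4π/7)
= cos(4π/7) + i sin(4π/7)
= -0.2225 + 0.9749i
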